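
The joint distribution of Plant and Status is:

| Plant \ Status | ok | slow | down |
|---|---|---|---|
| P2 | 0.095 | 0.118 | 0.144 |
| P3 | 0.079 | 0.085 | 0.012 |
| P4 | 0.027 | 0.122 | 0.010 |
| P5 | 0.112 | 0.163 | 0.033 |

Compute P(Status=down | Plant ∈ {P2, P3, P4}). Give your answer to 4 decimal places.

P(Plant=P2) = 0.095 + 0.118 + 0.144 = 0.357.
P(Plant=P3) = 0.079 + 0.085 + 0.012 = 0.176.
P(Plant=P4) = 0.027 + 0.122 + 0.010 = 0.159.
P(Plant ∈ {P2, P3, P4}) = 0.357 + 0.176 + 0.159 = 0.692; P(Status=down, Plant ∈ {P2, P3, P4}) = 0.144 + 0.012 + 0.010 = 0.166.
P(Status=down | Plant ∈ {P2, P3, P4}) = 0.166/0.692 = 0.2399.

0.2399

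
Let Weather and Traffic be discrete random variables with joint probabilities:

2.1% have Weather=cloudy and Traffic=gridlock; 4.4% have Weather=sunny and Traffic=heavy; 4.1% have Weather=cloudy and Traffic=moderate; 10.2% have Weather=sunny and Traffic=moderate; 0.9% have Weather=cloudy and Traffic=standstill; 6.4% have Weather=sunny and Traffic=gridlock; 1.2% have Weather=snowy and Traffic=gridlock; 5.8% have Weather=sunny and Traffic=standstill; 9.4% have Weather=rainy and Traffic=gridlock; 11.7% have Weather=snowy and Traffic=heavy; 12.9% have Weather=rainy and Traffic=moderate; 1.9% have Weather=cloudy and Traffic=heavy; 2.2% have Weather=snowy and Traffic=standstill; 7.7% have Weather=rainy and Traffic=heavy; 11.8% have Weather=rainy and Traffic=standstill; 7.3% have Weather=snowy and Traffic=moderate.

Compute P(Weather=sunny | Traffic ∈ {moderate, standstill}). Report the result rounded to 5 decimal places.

P(Traffic=moderate) = 0.102 + 0.041 + 0.129 + 0.073 = 0.345.
P(Traffic=standstill) = 0.058 + 0.009 + 0.118 + 0.022 = 0.207.
P(Traffic ∈ {moderate, standstill}) = 0.345 + 0.207 = 0.552; P(Weather=sunny, Traffic ∈ {moderate, standstill}) = 0.102 + 0.058 = 0.160.
P(Weather=sunny | Traffic ∈ {moderate, standstill}) = 0.160/0.552 = 0.28986.

0.28986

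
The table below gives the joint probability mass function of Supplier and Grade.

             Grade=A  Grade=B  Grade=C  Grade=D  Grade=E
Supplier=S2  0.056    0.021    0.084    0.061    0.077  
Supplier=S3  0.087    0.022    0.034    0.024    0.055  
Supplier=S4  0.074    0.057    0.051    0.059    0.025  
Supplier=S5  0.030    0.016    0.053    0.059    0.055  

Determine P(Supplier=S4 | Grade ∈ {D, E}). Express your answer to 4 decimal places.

0.2024

P(Grade=D) = 0.061 + 0.024 + 0.059 + 0.059 = 0.203.
P(Grade=E) = 0.077 + 0.055 + 0.025 + 0.055 = 0.212.
P(Grade ∈ {D, E}) = 0.203 + 0.212 = 0.415; P(Supplier=S4, Grade ∈ {D, E}) = 0.059 + 0.025 = 0.084.
P(Supplier=S4 | Grade ∈ {D, E}) = 0.084/0.415 = 0.2024.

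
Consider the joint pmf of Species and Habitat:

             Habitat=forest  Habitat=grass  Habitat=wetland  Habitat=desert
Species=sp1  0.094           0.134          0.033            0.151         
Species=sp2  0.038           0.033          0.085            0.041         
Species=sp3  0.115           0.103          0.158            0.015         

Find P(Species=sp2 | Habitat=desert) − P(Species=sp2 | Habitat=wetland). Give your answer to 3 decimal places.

-0.110

P(Habitat=desert) = 0.151 + 0.041 + 0.015 = 0.207; P(Species=sp2 | Habitat=desert) = 0.041/0.207 = 0.1981.
P(Habitat=wetland) = 0.033 + 0.085 + 0.158 = 0.276; P(Species=sp2 | Habitat=wetland) = 0.085/0.276 = 0.3080.
Difference = -0.110.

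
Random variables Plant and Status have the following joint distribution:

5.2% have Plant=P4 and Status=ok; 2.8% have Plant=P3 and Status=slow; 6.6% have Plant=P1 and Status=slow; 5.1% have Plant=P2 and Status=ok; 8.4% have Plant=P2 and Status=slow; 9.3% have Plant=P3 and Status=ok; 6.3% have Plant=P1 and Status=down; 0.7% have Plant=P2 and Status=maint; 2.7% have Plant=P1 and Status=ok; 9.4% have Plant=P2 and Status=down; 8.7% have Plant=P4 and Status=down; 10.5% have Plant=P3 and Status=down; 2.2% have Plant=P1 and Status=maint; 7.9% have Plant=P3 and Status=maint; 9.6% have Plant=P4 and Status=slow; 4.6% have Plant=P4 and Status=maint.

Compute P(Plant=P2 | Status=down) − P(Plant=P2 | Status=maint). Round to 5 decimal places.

0.22389

P(Status=down) = 0.063 + 0.094 + 0.105 + 0.087 = 0.349; P(Plant=P2 | Status=down) = 0.094/0.349 = 0.269341.
P(Status=maint) = 0.022 + 0.007 + 0.079 + 0.046 = 0.154; P(Plant=P2 | Status=maint) = 0.007/0.154 = 0.045455.
Difference = 0.22389.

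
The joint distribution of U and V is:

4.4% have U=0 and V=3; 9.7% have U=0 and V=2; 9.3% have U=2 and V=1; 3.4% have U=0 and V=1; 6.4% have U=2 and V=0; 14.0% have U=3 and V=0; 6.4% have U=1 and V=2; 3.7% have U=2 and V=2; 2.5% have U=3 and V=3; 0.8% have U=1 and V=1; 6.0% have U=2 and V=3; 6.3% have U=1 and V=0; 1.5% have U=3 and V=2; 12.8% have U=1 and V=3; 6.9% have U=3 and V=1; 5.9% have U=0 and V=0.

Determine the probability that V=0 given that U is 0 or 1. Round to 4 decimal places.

0.2455

P(U=0) = 0.059 + 0.034 + 0.097 + 0.044 = 0.234.
P(U=1) = 0.063 + 0.008 + 0.064 + 0.128 = 0.263.
P(U ∈ {0, 1}) = 0.234 + 0.263 = 0.497; P(V=0, U ∈ {0, 1}) = 0.059 + 0.063 = 0.122.
P(V=0 | U ∈ {0, 1}) = 0.122/0.497 = 0.2455.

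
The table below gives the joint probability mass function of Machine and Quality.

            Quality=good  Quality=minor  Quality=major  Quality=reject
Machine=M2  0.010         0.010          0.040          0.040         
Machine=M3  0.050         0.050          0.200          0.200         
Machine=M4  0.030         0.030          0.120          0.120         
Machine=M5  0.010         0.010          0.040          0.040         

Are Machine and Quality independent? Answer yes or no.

Every cell satisfies P(Machine,Quality) = P(Machine)·P(Quality). For instance P(Machine=M2) = 0.100, P(Quality=reject) = 0.400, and 0.100×0.400 = 0.040 matches the joint entry. So Machine and Quality are independent.

yes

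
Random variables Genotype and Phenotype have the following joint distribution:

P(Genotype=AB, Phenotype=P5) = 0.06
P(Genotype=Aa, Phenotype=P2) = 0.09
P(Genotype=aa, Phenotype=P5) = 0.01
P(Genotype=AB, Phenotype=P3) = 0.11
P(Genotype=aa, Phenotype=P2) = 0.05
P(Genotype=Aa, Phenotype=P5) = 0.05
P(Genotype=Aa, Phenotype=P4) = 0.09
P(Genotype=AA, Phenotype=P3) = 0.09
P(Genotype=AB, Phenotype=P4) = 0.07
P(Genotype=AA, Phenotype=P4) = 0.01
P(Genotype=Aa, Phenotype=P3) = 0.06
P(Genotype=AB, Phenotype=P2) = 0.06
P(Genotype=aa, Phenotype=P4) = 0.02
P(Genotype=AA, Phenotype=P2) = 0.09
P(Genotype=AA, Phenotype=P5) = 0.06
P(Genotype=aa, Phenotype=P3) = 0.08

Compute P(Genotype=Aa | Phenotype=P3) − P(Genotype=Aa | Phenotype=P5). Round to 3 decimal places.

P(Phenotype=P3) = 0.09 + 0.06 + 0.08 + 0.11 = 0.34; P(Genotype=Aa | Phenotype=P3) = 0.06/0.34 = 0.1765.
P(Phenotype=P5) = 0.06 + 0.05 + 0.01 + 0.06 = 0.18; P(Genotype=Aa | Phenotype=P5) = 0.05/0.18 = 0.2778.
Difference = -0.101.

-0.101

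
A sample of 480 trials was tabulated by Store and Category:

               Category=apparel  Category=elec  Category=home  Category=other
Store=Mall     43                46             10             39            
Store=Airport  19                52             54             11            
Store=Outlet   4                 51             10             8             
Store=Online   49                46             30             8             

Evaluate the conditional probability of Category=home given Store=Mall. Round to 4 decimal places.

0.0725

Total with Store=Mall: 43 + 46 + 10 + 39 = 138.
P(Category=home | Store=Mall) = 10/138 = 0.0725.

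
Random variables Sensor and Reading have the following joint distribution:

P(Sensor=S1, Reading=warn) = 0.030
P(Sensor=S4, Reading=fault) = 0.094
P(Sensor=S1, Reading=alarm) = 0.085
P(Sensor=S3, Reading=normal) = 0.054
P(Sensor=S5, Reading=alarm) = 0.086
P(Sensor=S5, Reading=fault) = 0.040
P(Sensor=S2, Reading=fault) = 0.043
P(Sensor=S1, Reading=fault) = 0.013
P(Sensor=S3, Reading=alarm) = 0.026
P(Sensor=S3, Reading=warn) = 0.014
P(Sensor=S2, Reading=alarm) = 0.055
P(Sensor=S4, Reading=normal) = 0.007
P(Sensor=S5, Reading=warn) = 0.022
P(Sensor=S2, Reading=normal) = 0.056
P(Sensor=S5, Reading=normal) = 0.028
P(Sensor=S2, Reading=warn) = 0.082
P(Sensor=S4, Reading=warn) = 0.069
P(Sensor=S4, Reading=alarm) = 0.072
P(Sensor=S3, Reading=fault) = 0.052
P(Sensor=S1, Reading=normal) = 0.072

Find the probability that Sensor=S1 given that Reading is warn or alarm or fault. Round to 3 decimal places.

P(Reading=warn) = 0.030 + 0.082 + 0.014 + 0.069 + 0.022 = 0.217.
P(Reading=alarm) = 0.085 + 0.055 + 0.026 + 0.072 + 0.086 = 0.324.
P(Reading=fault) = 0.013 + 0.043 + 0.052 + 0.094 + 0.040 = 0.242.
P(Reading ∈ {warn, alarm, fault}) = 0.217 + 0.324 + 0.242 = 0.783; P(Sensor=S1, Reading ∈ {warn, alarm, fault}) = 0.030 + 0.085 + 0.013 = 0.128.
P(Sensor=S1 | Reading ∈ {warn, alarm, fault}) = 0.128/0.783 = 0.163.

0.163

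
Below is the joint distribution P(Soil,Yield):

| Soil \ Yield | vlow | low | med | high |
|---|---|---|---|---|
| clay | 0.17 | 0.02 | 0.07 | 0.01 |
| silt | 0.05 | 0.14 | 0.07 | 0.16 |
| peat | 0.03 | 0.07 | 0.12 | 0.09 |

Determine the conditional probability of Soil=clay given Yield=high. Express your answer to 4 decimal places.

P(Yield=high) = 0.01 + 0.16 + 0.09 = 0.26.
P(Soil=clay | Yield=high) = 0.01/0.26 = 0.0385.

0.0385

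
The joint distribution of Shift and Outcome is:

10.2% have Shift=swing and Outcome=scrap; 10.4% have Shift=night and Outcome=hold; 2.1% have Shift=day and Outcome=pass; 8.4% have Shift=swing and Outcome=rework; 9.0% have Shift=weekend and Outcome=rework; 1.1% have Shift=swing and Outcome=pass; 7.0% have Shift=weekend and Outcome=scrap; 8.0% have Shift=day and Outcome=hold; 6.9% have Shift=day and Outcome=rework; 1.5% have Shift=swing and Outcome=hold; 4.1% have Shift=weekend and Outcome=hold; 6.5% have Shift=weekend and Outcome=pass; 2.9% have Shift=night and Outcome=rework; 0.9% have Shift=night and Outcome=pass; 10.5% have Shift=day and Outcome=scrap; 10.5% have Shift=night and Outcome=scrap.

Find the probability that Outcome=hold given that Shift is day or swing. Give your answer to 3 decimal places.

0.195

P(Shift=day) = 0.021 + 0.069 + 0.105 + 0.080 = 0.275.
P(Shift=swing) = 0.011 + 0.084 + 0.102 + 0.015 = 0.212.
P(Shift ∈ {day, swing}) = 0.275 + 0.212 = 0.487; P(Outcome=hold, Shift ∈ {day, swing}) = 0.080 + 0.015 = 0.095.
P(Outcome=hold | Shift ∈ {day, swing}) = 0.095/0.487 = 0.195.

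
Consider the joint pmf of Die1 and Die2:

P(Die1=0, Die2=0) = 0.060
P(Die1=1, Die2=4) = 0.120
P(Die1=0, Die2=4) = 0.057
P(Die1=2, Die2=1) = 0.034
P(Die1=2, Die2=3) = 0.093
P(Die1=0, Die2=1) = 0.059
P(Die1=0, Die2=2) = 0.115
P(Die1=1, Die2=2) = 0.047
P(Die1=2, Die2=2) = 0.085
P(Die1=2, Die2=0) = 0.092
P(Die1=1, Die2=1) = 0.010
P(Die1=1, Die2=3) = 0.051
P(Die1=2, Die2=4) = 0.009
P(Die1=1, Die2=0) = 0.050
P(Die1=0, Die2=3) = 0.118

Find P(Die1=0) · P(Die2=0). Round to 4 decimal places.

0.0826

P(Die1=0) = 0.060 + 0.059 + 0.115 + 0.118 + 0.057 = 0.409.
P(Die2=0) = 0.060 + 0.050 + 0.092 = 0.202.
Product: 0.409 × 0.202 = 0.0826.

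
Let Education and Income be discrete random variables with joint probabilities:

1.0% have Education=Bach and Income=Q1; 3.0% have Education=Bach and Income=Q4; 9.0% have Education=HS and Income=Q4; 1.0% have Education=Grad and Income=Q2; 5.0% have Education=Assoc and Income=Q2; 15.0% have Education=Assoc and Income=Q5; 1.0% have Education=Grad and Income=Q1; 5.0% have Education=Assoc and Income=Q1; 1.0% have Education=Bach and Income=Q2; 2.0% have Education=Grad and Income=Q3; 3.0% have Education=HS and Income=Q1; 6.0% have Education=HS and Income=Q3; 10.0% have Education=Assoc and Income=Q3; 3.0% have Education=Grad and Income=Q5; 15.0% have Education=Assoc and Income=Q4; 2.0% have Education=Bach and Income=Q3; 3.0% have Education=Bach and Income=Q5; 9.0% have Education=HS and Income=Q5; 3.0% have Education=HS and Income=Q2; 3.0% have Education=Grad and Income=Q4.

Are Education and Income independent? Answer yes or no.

Every cell satisfies P(Education,Income) = P(Education)·P(Income). For instance P(Education=Assoc) = 0.500, P(Income=Q4) = 0.300, and 0.500×0.300 = 0.150 matches the joint entry. So Education and Income are independent.

yes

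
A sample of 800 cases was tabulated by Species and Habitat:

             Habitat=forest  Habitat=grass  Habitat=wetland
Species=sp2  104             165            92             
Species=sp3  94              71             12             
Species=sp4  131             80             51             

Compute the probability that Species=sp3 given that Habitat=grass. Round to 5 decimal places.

Total with Habitat=grass: 165 + 71 + 80 = 316.
P(Species=sp3 | Habitat=grass) = 71/316 = 0.22468.

0.22468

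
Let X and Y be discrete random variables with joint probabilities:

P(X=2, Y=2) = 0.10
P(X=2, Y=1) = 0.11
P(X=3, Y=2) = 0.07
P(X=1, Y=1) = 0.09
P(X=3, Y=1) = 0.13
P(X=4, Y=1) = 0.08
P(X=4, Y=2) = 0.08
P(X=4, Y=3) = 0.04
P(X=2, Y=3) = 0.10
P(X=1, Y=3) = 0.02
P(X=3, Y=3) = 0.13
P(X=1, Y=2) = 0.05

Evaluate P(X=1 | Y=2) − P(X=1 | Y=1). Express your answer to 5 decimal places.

P(Y=2) = 0.05 + 0.10 + 0.07 + 0.08 = 0.30; P(X=1 | Y=2) = 0.05/0.30 = 0.166667.
P(Y=1) = 0.09 + 0.11 + 0.13 + 0.08 = 0.41; P(X=1 | Y=1) = 0.09/0.41 = 0.219512.
Difference = -0.05285.

-0.05285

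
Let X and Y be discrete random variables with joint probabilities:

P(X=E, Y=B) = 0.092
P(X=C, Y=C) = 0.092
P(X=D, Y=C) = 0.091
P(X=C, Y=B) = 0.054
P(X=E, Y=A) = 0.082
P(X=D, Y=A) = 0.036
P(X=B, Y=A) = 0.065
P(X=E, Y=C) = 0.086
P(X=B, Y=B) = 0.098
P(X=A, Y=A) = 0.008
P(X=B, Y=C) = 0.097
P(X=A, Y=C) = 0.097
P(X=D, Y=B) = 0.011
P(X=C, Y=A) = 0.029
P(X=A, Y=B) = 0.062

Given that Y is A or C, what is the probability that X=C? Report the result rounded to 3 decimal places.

0.177

P(Y=A) = 0.008 + 0.065 + 0.029 + 0.036 + 0.082 = 0.220.
P(Y=C) = 0.097 + 0.097 + 0.092 + 0.091 + 0.086 = 0.463.
P(Y ∈ {A, C}) = 0.220 + 0.463 = 0.683; P(X=C, Y ∈ {A, C}) = 0.029 + 0.092 = 0.121.
P(X=C | Y ∈ {A, C}) = 0.121/0.683 = 0.177.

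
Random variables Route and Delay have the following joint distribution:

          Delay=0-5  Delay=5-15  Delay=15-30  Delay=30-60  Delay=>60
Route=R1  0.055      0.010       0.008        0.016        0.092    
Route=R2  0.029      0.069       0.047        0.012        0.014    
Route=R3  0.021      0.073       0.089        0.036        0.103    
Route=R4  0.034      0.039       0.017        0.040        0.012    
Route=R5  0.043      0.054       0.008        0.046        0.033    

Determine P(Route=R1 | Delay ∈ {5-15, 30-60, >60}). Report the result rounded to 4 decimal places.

0.1818

P(Delay=5-15) = 0.010 + 0.069 + 0.073 + 0.039 + 0.054 = 0.245.
P(Delay=30-60) = 0.016 + 0.012 + 0.036 + 0.040 + 0.046 = 0.150.
P(Delay=>60) = 0.092 + 0.014 + 0.103 + 0.012 + 0.033 = 0.254.
P(Delay ∈ {5-15, 30-60, >60}) = 0.245 + 0.150 + 0.254 = 0.649; P(Route=R1, Delay ∈ {5-15, 30-60, >60}) = 0.010 + 0.016 + 0.092 = 0.118.
P(Route=R1 | Delay ∈ {5-15, 30-60, >60}) = 0.118/0.649 = 0.1818.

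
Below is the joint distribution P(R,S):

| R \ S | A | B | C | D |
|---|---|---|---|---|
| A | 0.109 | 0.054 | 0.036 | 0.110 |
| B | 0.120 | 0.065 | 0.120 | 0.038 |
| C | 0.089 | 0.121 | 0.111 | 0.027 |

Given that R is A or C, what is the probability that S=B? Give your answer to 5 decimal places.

0.26636

P(R=A) = 0.109 + 0.054 + 0.036 + 0.110 = 0.309.
P(R=C) = 0.089 + 0.121 + 0.111 + 0.027 = 0.348.
P(R ∈ {A, C}) = 0.309 + 0.348 = 0.657; P(S=B, R ∈ {A, C}) = 0.054 + 0.121 = 0.175.
P(S=B | R ∈ {A, C}) = 0.175/0.657 = 0.26636.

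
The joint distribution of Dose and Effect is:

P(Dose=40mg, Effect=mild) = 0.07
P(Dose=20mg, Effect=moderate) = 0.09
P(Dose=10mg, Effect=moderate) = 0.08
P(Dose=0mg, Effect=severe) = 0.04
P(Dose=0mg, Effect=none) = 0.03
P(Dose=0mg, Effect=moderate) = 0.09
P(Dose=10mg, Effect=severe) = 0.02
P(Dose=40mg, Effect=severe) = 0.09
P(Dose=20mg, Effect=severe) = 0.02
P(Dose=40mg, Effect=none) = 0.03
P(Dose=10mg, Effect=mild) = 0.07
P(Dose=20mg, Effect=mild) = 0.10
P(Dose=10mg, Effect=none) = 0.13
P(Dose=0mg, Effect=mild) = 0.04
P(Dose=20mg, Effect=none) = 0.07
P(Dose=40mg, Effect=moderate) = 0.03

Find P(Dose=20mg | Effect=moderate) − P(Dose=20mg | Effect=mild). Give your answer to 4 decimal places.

-0.0468

P(Effect=moderate) = 0.09 + 0.08 + 0.09 + 0.03 = 0.29; P(Dose=20mg | Effect=moderate) = 0.09/0.29 = 0.31034.
P(Effect=mild) = 0.04 + 0.07 + 0.10 + 0.07 = 0.28; P(Dose=20mg | Effect=mild) = 0.10/0.28 = 0.35714.
Difference = -0.0468.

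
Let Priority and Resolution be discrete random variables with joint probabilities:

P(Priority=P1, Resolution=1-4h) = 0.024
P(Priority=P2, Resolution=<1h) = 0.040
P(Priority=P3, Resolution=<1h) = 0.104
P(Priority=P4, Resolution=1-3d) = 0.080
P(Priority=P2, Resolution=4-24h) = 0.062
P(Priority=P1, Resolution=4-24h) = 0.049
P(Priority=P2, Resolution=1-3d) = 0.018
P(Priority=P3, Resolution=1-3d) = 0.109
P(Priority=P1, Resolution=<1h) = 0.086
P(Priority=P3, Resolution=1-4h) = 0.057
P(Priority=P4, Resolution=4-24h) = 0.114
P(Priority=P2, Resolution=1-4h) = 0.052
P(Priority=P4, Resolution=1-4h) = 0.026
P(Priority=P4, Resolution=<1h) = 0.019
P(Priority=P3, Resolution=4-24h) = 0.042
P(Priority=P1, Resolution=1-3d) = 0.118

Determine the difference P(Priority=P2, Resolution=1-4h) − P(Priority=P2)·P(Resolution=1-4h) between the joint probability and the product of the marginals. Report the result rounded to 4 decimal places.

0.0247

P(Priority=P2) = 0.040 + 0.052 + 0.062 + 0.018 = 0.172.
P(Resolution=1-4h) = 0.024 + 0.052 + 0.057 + 0.026 = 0.159.
P(Priority=P2, Resolution=1-4h) − P(Priority=P2)P(Resolution=1-4h) = 0.052 − 0.172×0.159 = 0.0247.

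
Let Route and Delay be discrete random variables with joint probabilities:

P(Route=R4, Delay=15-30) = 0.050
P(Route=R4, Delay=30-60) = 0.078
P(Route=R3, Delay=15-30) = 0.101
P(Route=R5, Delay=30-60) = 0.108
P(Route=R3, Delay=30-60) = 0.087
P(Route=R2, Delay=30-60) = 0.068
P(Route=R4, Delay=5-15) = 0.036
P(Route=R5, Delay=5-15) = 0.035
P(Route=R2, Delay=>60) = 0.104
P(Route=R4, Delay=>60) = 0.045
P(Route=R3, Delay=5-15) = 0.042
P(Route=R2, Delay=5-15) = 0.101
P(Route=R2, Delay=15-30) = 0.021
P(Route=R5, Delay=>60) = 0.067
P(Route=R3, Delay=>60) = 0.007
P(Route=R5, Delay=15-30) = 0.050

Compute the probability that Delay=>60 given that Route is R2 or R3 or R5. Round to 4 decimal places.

P(Route=R2) = 0.101 + 0.021 + 0.068 + 0.104 = 0.294.
P(Route=R3) = 0.042 + 0.101 + 0.087 + 0.007 = 0.237.
P(Route=R5) = 0.035 + 0.050 + 0.108 + 0.067 = 0.260.
P(Route ∈ {R2, R3, R5}) = 0.294 + 0.237 + 0.260 = 0.791; P(Delay=>60, Route ∈ {R2, R3, R5}) = 0.104 + 0.007 + 0.067 = 0.178.
P(Delay=>60 | Route ∈ {R2, R3, R5}) = 0.178/0.791 = 0.2250.

0.2250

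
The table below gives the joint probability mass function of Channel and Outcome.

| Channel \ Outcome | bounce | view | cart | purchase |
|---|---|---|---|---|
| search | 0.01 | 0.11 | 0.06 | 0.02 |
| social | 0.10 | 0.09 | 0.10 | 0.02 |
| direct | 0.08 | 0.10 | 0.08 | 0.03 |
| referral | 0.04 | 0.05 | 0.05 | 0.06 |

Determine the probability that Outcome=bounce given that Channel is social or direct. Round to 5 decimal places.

P(Channel=social) = 0.10 + 0.09 + 0.10 + 0.02 = 0.31.
P(Channel=direct) = 0.08 + 0.10 + 0.08 + 0.03 = 0.29.
P(Channel ∈ {social, direct}) = 0.31 + 0.29 = 0.60; P(Outcome=bounce, Channel ∈ {social, direct}) = 0.10 + 0.08 = 0.18.
P(Outcome=bounce | Channel ∈ {social, direct}) = 0.18/0.60 = 0.30000.

0.30000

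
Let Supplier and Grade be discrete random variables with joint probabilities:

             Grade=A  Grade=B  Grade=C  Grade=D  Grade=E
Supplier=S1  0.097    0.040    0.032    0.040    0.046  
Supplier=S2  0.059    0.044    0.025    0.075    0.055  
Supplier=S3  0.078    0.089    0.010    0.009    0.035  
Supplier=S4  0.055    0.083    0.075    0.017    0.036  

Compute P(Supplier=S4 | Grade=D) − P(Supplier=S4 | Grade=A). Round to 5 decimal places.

P(Grade=D) = 0.040 + 0.075 + 0.009 + 0.017 = 0.141; P(Supplier=S4 | Grade=D) = 0.017/0.141 = 0.120567.
P(Grade=A) = 0.097 + 0.059 + 0.078 + 0.055 = 0.289; P(Supplier=S4 | Grade=A) = 0.055/0.289 = 0.190311.
Difference = -0.06974.

-0.06974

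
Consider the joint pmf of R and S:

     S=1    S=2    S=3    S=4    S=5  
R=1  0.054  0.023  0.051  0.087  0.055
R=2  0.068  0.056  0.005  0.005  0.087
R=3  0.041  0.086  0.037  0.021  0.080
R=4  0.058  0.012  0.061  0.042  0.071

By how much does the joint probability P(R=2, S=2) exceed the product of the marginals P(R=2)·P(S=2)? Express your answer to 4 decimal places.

0.0169

P(R=2) = 0.068 + 0.056 + 0.005 + 0.005 + 0.087 = 0.221.
P(S=2) = 0.023 + 0.056 + 0.086 + 0.012 = 0.177.
P(R=2, S=2) − P(R=2)P(S=2) = 0.056 − 0.221×0.177 = 0.0169.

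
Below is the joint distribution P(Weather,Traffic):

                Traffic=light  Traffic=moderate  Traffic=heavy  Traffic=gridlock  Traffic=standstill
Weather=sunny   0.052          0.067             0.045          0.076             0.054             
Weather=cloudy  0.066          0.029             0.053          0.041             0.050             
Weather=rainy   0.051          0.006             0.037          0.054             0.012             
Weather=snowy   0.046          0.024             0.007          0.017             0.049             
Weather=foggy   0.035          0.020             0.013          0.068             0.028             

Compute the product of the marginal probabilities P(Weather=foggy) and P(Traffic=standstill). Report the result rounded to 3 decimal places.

P(Weather=foggy) = 0.035 + 0.020 + 0.013 + 0.068 + 0.028 = 0.164.
P(Traffic=standstill) = 0.054 + 0.050 + 0.012 + 0.049 + 0.028 = 0.193.
Product: 0.164 × 0.193 = 0.032.

0.032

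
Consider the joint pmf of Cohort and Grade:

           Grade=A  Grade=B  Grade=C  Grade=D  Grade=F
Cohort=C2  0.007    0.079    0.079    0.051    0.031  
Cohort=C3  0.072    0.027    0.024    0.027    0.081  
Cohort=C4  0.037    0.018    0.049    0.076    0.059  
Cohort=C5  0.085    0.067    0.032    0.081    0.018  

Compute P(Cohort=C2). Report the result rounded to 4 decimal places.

P(Cohort=C2) = 0.007 + 0.079 + 0.079 + 0.051 + 0.031 = 0.247.

0.2470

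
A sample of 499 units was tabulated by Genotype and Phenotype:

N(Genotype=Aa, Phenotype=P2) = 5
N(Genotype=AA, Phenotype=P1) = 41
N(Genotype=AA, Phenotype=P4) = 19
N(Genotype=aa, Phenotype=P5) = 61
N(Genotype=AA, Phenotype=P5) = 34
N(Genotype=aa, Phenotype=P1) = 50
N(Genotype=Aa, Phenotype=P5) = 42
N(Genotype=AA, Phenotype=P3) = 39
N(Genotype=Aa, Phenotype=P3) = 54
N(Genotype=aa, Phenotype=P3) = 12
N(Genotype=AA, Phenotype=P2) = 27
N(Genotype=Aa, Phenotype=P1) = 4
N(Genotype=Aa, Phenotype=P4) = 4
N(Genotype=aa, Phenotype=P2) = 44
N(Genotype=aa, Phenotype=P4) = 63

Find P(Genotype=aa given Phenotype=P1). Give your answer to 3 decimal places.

Total with Phenotype=P1: 41 + 4 + 50 = 95.
P(Genotype=aa | Phenotype=P1) = 50/95 = 0.526.

0.526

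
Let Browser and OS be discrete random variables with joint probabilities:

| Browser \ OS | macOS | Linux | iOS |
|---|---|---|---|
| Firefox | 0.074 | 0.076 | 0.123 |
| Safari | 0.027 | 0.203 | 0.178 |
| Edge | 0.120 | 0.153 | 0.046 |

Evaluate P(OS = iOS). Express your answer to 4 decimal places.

0.3470

P(OS=iOS) = 0.123 + 0.178 + 0.046 = 0.347.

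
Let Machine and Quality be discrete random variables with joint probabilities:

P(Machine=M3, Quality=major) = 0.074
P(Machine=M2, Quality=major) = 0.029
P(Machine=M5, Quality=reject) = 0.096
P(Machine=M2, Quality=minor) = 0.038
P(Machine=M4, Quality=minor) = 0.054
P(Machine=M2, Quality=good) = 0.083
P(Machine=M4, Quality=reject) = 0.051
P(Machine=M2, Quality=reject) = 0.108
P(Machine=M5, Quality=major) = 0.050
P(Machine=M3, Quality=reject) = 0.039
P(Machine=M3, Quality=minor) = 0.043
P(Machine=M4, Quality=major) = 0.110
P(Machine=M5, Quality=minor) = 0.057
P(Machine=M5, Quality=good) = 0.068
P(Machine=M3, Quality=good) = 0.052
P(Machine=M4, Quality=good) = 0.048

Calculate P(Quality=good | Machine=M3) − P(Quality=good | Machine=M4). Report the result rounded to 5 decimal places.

0.06749

P(Machine=M3) = 0.052 + 0.043 + 0.074 + 0.039 = 0.208; P(Quality=good | Machine=M3) = 0.052/0.208 = 0.250000.
P(Machine=M4) = 0.048 + 0.054 + 0.110 + 0.051 = 0.263; P(Quality=good | Machine=M4) = 0.048/0.263 = 0.182510.
Difference = 0.06749.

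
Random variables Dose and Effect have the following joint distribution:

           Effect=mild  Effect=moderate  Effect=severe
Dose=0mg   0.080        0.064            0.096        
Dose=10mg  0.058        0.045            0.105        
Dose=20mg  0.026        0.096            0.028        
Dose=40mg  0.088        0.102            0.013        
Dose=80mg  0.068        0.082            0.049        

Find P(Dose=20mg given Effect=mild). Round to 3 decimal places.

P(Effect=mild) = 0.080 + 0.058 + 0.026 + 0.088 + 0.068 = 0.320.
P(Dose=20mg | Effect=mild) = 0.026/0.320 = 0.081.

0.081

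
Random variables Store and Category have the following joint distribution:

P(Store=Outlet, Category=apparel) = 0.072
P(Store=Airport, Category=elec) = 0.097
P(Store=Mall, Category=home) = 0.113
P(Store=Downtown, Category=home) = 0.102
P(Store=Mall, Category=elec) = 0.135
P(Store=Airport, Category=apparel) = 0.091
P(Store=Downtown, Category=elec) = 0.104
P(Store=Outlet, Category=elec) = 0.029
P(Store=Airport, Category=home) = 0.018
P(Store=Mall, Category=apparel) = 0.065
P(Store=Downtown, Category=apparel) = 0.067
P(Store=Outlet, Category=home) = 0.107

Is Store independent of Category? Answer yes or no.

P(Store=Airport) = 0.206 and P(Category=home) = 0.340, so their product is 0.07004, but P(Store=Airport, Category=home) = 0.018. Since these differ, Store and Category are not independent.

no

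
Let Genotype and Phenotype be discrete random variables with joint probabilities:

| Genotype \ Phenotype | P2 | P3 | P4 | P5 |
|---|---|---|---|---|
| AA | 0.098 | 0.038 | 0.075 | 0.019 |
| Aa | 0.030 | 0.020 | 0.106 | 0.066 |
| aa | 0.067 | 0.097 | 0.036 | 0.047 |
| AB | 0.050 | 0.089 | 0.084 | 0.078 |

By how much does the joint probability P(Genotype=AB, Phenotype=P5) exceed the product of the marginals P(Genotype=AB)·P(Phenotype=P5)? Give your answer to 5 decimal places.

0.01479

P(Genotype=AB) = 0.050 + 0.089 + 0.084 + 0.078 = 0.301.
P(Phenotype=P5) = 0.019 + 0.066 + 0.047 + 0.078 = 0.210.
P(Genotype=AB, Phenotype=P5) − P(Genotype=AB)P(Phenotype=P5) = 0.078 − 0.301×0.210 = 0.01479.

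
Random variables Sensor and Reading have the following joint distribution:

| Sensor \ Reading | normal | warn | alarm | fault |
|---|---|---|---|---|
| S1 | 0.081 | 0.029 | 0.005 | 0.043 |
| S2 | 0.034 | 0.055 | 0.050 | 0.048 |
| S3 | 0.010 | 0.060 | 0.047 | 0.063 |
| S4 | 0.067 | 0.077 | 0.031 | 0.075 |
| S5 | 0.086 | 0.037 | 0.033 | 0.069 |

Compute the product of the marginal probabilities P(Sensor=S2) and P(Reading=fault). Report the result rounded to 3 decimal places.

0.056

P(Sensor=S2) = 0.034 + 0.055 + 0.050 + 0.048 = 0.187.
P(Reading=fault) = 0.043 + 0.048 + 0.063 + 0.075 + 0.069 = 0.298.
Product: 0.187 × 0.298 = 0.056.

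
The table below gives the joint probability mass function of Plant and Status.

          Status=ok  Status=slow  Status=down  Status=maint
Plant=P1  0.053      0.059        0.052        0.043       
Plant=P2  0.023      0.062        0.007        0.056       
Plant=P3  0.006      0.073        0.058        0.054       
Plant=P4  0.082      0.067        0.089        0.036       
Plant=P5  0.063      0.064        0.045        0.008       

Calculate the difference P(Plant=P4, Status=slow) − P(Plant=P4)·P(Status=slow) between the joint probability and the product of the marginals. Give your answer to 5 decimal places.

P(Plant=P4) = 0.082 + 0.067 + 0.089 + 0.036 = 0.274.
P(Status=slow) = 0.059 + 0.062 + 0.073 + 0.067 + 0.064 = 0.325.
P(Plant=P4, Status=slow) − P(Plant=P4)P(Status=slow) = 0.067 − 0.274×0.325 = -0.02205.

-0.02205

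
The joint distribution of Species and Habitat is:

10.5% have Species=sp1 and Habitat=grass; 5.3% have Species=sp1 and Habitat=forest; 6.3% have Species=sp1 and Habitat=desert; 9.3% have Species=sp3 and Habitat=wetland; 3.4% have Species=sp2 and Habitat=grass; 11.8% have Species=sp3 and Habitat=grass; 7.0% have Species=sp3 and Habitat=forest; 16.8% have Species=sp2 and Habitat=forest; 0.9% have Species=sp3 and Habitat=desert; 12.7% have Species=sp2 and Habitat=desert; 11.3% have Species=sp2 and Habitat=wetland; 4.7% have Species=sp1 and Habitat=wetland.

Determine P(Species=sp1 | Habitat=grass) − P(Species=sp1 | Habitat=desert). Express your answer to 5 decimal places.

P(Habitat=grass) = 0.105 + 0.034 + 0.118 = 0.257; P(Species=sp1 | Habitat=grass) = 0.105/0.257 = 0.408560.
P(Habitat=desert) = 0.063 + 0.127 + 0.009 = 0.199; P(Species=sp1 | Habitat=desert) = 0.063/0.199 = 0.316583.
Difference = 0.09198.

0.09198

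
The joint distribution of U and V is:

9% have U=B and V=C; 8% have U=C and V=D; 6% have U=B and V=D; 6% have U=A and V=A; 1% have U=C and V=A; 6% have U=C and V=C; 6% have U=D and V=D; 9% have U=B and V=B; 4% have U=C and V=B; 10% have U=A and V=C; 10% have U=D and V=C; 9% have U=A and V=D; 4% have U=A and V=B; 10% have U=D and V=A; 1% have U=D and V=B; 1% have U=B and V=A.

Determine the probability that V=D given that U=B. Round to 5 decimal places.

P(U=B) = 0.01 + 0.09 + 0.09 + 0.06 = 0.25.
P(V=D | U=B) = 0.06/0.25 = 0.24000.

0.24000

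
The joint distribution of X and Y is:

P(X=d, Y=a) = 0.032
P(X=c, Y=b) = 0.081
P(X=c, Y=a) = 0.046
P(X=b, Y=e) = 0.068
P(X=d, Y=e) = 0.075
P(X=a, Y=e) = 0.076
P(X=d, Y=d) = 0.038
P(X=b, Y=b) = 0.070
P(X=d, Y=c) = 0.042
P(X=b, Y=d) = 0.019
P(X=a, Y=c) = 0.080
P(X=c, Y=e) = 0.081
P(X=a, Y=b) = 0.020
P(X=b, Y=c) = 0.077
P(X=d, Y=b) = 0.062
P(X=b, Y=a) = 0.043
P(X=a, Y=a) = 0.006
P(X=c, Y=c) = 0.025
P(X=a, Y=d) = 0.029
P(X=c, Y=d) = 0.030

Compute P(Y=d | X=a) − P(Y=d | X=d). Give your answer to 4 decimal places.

-0.0152

P(X=a) = 0.006 + 0.020 + 0.080 + 0.029 + 0.076 = 0.211; P(Y=d | X=a) = 0.029/0.211 = 0.13744.
P(X=d) = 0.032 + 0.062 + 0.042 + 0.038 + 0.075 = 0.249; P(Y=d | X=d) = 0.038/0.249 = 0.15261.
Difference = -0.0152.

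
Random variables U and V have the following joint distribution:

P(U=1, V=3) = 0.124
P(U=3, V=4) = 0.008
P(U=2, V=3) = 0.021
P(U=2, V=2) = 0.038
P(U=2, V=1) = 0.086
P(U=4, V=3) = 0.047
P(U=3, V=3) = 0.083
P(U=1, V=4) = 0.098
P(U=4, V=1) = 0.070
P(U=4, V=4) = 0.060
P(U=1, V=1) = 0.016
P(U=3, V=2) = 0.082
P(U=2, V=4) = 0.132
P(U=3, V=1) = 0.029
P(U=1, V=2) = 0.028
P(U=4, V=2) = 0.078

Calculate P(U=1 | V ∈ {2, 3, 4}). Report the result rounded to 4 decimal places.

0.3129

P(V=2) = 0.028 + 0.038 + 0.082 + 0.078 = 0.226.
P(V=3) = 0.124 + 0.021 + 0.083 + 0.047 = 0.275.
P(V=4) = 0.098 + 0.132 + 0.008 + 0.060 = 0.298.
P(V ∈ {2, 3, 4}) = 0.226 + 0.275 + 0.298 = 0.799; P(U=1, V ∈ {2, 3, 4}) = 0.028 + 0.124 + 0.098 = 0.250.
P(U=1 | V ∈ {2, 3, 4}) = 0.250/0.799 = 0.3129.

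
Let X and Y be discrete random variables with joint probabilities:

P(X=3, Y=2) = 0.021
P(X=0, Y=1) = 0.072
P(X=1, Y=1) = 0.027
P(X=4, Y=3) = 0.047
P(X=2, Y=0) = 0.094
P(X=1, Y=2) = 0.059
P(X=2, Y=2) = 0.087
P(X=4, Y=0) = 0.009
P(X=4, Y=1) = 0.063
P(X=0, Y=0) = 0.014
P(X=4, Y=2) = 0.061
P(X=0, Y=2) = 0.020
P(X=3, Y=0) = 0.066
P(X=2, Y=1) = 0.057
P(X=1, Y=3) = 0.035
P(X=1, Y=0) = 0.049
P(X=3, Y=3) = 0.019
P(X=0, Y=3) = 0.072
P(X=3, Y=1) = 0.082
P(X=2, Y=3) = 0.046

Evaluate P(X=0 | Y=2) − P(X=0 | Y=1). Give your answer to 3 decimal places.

-0.159

P(Y=2) = 0.020 + 0.059 + 0.087 + 0.021 + 0.061 = 0.248; P(X=0 | Y=2) = 0.020/0.248 = 0.0806.
P(Y=1) = 0.072 + 0.027 + 0.057 + 0.082 + 0.063 = 0.301; P(X=0 | Y=1) = 0.072/0.301 = 0.2392.
Difference = -0.159.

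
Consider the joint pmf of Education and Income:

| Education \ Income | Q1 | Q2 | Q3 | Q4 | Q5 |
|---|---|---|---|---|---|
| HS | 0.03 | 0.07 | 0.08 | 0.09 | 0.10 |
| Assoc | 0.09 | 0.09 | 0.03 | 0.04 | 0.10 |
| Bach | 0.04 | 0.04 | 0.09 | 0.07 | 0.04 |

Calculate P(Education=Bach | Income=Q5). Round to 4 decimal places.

P(Income=Q5) = 0.10 + 0.10 + 0.04 = 0.24.
P(Education=Bach | Income=Q5) = 0.04/0.24 = 0.1667.

0.1667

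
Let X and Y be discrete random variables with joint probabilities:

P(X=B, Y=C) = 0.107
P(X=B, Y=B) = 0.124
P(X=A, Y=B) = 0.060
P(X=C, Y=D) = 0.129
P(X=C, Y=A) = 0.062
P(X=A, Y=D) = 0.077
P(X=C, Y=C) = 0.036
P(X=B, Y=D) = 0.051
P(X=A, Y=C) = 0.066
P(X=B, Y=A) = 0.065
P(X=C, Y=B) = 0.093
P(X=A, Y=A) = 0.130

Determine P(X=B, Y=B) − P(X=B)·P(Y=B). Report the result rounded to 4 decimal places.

0.0279

P(X=B) = 0.065 + 0.124 + 0.107 + 0.051 = 0.347.
P(Y=B) = 0.060 + 0.124 + 0.093 = 0.277.
P(X=B, Y=B) − P(X=B)P(Y=B) = 0.124 − 0.347×0.277 = 0.0279.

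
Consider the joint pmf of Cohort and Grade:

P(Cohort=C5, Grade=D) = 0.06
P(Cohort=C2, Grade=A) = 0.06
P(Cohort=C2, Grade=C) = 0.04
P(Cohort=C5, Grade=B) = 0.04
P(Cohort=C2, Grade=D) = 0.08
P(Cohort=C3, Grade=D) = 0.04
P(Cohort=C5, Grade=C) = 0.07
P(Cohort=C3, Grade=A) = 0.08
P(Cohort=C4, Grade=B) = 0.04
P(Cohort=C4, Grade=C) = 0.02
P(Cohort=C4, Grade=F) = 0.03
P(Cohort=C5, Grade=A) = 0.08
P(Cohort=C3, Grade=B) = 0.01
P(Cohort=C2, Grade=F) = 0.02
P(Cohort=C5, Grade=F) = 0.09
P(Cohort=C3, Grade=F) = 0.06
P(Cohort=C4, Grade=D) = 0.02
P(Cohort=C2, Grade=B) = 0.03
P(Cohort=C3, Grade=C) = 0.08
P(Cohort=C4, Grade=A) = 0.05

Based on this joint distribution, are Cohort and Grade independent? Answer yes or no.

P(Cohort=C2) = 0.23 and P(Grade=D) = 0.20, so their product is 0.0460, but P(Cohort=C2, Grade=D) = 0.08. Since these differ, Cohort and Grade are not independent.

no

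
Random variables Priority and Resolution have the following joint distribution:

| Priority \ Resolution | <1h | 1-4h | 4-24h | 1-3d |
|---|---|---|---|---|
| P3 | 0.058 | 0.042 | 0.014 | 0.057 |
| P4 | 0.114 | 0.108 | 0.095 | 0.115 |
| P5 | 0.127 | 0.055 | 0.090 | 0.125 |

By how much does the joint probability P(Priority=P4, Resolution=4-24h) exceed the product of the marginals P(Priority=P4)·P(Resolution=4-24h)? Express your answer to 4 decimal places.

P(Priority=P4) = 0.114 + 0.108 + 0.095 + 0.115 = 0.432.
P(Resolution=4-24h) = 0.014 + 0.095 + 0.090 = 0.199.
P(Priority=P4, Resolution=4-24h) − P(Priority=P4)P(Resolution=4-24h) = 0.095 − 0.432×0.199 = 0.0090.

0.0090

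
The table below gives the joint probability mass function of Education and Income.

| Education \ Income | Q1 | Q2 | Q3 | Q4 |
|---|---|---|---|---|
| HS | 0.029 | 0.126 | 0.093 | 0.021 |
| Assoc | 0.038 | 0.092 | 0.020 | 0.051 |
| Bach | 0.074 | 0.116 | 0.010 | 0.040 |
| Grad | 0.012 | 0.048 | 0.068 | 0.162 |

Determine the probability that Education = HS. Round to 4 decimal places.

0.2690

P(Education=HS) = 0.029 + 0.126 + 0.093 + 0.021 = 0.269.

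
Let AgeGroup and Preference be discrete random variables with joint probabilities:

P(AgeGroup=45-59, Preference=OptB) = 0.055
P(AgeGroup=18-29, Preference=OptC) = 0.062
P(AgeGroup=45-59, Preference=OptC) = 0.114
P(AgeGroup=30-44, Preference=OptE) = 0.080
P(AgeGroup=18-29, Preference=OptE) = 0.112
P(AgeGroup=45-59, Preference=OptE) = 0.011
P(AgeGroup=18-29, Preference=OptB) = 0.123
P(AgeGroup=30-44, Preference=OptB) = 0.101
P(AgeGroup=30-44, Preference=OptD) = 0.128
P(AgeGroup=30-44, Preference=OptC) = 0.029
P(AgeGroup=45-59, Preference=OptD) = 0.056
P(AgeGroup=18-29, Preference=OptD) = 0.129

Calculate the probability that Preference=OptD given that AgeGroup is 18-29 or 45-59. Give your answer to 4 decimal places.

P(AgeGroup=18-29) = 0.123 + 0.062 + 0.129 + 0.112 = 0.426.
P(AgeGroup=45-59) = 0.055 + 0.114 + 0.056 + 0.011 = 0.236.
P(AgeGroup ∈ {18-29, 45-59}) = 0.426 + 0.236 = 0.662; P(Preference=OptD, AgeGroup ∈ {18-29, 45-59}) = 0.129 + 0.056 = 0.185.
P(Preference=OptD | AgeGroup ∈ {18-29, 45-59}) = 0.185/0.662 = 0.2795.

0.2795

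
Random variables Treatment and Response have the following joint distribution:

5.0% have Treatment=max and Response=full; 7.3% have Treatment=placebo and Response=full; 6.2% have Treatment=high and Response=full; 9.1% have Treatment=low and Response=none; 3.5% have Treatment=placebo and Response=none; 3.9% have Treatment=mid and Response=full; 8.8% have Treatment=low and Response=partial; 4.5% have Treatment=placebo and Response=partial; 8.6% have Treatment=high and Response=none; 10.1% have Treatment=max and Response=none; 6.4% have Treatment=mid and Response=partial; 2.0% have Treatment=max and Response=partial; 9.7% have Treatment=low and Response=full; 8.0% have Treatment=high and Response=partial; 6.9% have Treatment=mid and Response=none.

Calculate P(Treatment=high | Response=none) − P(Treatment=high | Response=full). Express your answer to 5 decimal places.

0.03198

P(Response=none) = 0.035 + 0.091 + 0.069 + 0.086 + 0.101 = 0.382; P(Treatment=high | Response=none) = 0.086/0.382 = 0.225131.
P(Response=full) = 0.073 + 0.097 + 0.039 + 0.062 + 0.050 = 0.321; P(Treatment=high | Response=full) = 0.062/0.321 = 0.193146.
Difference = 0.03198.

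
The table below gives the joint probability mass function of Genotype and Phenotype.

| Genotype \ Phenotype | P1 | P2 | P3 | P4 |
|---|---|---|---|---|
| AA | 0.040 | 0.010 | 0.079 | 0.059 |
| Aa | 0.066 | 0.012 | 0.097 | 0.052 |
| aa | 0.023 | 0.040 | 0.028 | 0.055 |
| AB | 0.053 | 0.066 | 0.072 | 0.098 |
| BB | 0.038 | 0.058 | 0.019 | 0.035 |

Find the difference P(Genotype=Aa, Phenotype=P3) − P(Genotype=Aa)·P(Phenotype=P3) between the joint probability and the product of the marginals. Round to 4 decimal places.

0.0300

P(Genotype=Aa) = 0.066 + 0.012 + 0.097 + 0.052 = 0.227.
P(Phenotype=P3) = 0.079 + 0.097 + 0.028 + 0.072 + 0.019 = 0.295.
P(Genotype=Aa, Phenotype=P3) − P(Genotype=Aa)P(Phenotype=P3) = 0.097 − 0.227×0.295 = 0.0300.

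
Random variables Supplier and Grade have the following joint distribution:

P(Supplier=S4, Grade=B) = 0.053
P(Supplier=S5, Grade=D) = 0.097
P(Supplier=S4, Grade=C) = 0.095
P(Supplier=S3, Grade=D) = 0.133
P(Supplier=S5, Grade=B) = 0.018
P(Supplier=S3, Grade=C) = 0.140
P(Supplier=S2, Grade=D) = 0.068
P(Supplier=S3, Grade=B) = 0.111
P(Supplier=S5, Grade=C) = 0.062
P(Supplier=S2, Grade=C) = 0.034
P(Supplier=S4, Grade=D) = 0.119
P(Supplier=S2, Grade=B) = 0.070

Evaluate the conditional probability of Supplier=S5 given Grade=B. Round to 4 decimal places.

0.0714

P(Grade=B) = 0.070 + 0.111 + 0.053 + 0.018 = 0.252.
P(Supplier=S5 | Grade=B) = 0.018/0.252 = 0.0714.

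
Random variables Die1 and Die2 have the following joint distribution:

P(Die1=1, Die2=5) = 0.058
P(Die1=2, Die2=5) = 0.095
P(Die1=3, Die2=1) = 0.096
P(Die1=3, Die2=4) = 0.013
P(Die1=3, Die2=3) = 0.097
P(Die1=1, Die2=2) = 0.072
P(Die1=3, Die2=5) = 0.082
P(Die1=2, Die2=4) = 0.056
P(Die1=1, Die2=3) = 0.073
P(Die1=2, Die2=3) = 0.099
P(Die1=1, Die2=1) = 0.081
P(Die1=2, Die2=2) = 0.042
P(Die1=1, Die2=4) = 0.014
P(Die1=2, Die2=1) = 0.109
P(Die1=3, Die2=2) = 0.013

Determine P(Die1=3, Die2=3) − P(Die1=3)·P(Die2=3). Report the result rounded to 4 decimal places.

0.0160

P(Die1=3) = 0.096 + 0.013 + 0.097 + 0.013 + 0.082 = 0.301.
P(Die2=3) = 0.073 + 0.099 + 0.097 = 0.269.
P(Die1=3, Die2=3) − P(Die1=3)P(Die2=3) = 0.097 − 0.301×0.269 = 0.0160.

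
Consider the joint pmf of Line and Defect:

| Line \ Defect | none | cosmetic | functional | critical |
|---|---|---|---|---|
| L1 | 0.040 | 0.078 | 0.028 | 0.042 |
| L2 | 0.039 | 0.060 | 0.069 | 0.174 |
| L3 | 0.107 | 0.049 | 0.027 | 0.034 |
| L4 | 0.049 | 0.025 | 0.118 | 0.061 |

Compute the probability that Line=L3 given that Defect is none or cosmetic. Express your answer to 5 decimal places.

0.34899

P(Defect=none) = 0.040 + 0.039 + 0.107 + 0.049 = 0.235.
P(Defect=cosmetic) = 0.078 + 0.060 + 0.049 + 0.025 = 0.212.
P(Defect ∈ {none, cosmetic}) = 0.235 + 0.212 = 0.447; P(Line=L3, Defect ∈ {none, cosmetic}) = 0.107 + 0.049 = 0.156.
P(Line=L3 | Defect ∈ {none, cosmetic}) = 0.156/0.447 = 0.34899.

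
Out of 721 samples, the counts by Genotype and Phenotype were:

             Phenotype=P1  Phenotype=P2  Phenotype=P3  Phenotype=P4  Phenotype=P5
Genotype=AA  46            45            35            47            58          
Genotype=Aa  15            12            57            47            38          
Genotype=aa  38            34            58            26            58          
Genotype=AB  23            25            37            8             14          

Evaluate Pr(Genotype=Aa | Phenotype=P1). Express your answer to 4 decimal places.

0.1230

Total with Phenotype=P1: 46 + 15 + 38 + 23 = 122.
P(Genotype=Aa | Phenotype=P1) = 15/122 = 0.1230.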